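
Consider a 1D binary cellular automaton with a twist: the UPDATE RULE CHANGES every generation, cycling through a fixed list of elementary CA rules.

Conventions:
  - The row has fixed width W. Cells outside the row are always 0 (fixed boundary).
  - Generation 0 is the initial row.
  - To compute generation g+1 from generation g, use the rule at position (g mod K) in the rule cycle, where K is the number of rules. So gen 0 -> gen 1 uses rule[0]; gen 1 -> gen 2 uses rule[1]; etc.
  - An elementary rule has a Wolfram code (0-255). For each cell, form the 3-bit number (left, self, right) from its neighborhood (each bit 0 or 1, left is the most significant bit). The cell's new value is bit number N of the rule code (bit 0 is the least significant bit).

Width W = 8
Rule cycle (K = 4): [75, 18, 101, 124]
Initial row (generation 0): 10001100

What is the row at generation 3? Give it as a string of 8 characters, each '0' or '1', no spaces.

Answer: 01011111

Derivation:
Gen 0: 10001100
Gen 1 (rule 75): 00111101
Gen 2 (rule 18): 01000000
Gen 3 (rule 101): 01011111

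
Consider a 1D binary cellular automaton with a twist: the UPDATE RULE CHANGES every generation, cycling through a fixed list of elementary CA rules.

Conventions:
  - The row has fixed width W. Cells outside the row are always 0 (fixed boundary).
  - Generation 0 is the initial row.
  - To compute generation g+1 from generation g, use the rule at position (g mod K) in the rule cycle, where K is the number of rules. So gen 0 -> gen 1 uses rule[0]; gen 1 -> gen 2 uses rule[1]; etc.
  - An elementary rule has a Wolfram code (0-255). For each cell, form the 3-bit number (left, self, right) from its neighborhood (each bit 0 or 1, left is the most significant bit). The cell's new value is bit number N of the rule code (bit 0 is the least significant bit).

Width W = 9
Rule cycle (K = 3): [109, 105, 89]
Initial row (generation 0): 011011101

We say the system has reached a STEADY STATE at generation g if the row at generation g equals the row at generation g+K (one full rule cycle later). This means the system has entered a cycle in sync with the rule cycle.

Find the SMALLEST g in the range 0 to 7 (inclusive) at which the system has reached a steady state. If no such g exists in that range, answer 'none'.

Answer: none

Derivation:
Gen 0: 011011101
Gen 1 (rule 109): 011110111
Gen 2 (rule 105): 010011101
Gen 3 (rule 89): 001010100
Gen 4 (rule 109): 101111101
Gen 5 (rule 105): 011000110
Gen 6 (rule 89): 011110111
Gen 7 (rule 109): 010011101
Gen 8 (rule 105): 000010110
Gen 9 (rule 89): 111000111
Gen 10 (rule 109): 101010101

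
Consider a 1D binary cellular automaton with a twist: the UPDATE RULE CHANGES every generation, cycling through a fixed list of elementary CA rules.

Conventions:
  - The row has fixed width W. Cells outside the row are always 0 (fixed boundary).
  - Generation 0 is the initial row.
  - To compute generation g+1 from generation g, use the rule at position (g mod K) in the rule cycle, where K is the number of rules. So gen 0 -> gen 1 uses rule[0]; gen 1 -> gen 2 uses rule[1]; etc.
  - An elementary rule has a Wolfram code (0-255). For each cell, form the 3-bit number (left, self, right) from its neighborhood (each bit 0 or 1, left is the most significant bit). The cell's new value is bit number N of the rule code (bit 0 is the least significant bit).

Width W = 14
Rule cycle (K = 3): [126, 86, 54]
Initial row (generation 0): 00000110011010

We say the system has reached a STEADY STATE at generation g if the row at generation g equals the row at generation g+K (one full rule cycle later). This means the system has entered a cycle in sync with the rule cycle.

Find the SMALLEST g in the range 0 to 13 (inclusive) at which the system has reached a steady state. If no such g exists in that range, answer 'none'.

Answer: none

Derivation:
Gen 0: 00000110011010
Gen 1 (rule 126): 00001111111111
Gen 2 (rule 86): 00010000000001
Gen 3 (rule 54): 00111000000011
Gen 4 (rule 126): 01101100000111
Gen 5 (rule 86): 10100110001001
Gen 6 (rule 54): 11111001011111
Gen 7 (rule 126): 10001111110001
Gen 8 (rule 86): 11010000011011
Gen 9 (rule 54): 00111000100100
Gen 10 (rule 126): 01101101111110
Gen 11 (rule 86): 10100100000011
Gen 12 (rule 54): 11111110000100
Gen 13 (rule 126): 10000011001110
Gen 14 (rule 86): 11000101110011
Gen 15 (rule 54): 00101110001100
Gen 16 (rule 126): 01111011011110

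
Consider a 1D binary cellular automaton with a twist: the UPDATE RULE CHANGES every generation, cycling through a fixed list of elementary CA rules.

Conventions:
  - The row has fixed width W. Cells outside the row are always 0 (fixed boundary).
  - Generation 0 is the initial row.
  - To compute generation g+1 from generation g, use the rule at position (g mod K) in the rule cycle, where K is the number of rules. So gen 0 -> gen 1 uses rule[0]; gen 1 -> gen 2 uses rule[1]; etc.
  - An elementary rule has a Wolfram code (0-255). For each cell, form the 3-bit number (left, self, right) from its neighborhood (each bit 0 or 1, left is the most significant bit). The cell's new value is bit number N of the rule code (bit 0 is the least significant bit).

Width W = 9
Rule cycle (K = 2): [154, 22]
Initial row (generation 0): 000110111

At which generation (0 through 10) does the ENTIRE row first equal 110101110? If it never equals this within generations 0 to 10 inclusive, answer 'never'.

Gen 0: 000110111
Gen 1 (rule 154): 001100110
Gen 2 (rule 22): 010011001
Gen 3 (rule 154): 101110110
Gen 4 (rule 22): 100000001
Gen 5 (rule 154): 010000010
Gen 6 (rule 22): 111000111
Gen 7 (rule 154): 110101110
Gen 8 (rule 22): 000100001
Gen 9 (rule 154): 001010010
Gen 10 (rule 22): 011011111

Answer: 7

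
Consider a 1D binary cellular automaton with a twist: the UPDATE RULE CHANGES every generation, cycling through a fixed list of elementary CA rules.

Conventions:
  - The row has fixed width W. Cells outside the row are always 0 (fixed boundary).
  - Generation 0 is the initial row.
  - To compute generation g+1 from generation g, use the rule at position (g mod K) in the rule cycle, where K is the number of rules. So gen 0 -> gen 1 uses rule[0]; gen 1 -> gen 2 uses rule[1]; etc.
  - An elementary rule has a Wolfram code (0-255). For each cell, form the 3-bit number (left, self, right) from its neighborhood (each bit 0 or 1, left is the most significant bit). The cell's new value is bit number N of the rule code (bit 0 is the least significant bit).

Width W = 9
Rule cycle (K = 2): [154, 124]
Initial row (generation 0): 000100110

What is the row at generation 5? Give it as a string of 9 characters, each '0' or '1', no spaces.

Answer: 100100110

Derivation:
Gen 0: 000100110
Gen 1 (rule 154): 001011101
Gen 2 (rule 124): 001110111
Gen 3 (rule 154): 011100110
Gen 4 (rule 124): 010110111
Gen 5 (rule 154): 100100110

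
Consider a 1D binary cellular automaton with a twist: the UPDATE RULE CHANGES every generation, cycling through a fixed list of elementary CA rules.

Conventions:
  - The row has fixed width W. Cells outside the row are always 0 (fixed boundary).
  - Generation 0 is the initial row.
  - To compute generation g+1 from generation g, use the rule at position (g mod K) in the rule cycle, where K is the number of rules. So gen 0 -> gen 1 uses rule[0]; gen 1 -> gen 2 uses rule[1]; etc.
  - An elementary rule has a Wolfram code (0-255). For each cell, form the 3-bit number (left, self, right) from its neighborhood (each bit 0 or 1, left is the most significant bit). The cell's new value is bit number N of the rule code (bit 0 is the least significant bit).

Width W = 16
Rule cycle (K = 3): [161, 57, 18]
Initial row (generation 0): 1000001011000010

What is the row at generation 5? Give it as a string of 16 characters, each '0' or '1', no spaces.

Answer: 1011001101000000

Derivation:
Gen 0: 1000001011000010
Gen 1 (rule 161): 0011100100011000
Gen 2 (rule 57): 1010010011010111
Gen 3 (rule 18): 0001101100000000
Gen 4 (rule 161): 1100010001111111
Gen 5 (rule 57): 1011001101000000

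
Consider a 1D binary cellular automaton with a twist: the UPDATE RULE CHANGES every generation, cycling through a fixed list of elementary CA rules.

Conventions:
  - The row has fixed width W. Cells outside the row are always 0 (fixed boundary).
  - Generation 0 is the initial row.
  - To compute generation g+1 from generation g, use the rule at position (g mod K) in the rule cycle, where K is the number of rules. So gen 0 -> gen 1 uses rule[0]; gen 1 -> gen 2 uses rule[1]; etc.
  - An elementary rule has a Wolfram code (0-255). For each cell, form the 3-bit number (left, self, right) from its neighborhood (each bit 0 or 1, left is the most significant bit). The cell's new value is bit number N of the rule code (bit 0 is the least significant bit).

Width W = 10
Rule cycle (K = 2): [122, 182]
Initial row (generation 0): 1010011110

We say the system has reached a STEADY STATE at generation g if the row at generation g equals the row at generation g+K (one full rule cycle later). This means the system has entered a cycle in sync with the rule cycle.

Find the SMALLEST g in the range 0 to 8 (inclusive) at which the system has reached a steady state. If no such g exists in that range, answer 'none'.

Gen 0: 1010011110
Gen 1 (rule 122): 0101110011
Gen 2 (rule 182): 1110101100
Gen 3 (rule 122): 1011011110
Gen 4 (rule 182): 1100101101
Gen 5 (rule 122): 1111011110
Gen 6 (rule 182): 0110101101
Gen 7 (rule 122): 1111011110
Gen 8 (rule 182): 0110101101
Gen 9 (rule 122): 1111011110
Gen 10 (rule 182): 0110101101

Answer: 5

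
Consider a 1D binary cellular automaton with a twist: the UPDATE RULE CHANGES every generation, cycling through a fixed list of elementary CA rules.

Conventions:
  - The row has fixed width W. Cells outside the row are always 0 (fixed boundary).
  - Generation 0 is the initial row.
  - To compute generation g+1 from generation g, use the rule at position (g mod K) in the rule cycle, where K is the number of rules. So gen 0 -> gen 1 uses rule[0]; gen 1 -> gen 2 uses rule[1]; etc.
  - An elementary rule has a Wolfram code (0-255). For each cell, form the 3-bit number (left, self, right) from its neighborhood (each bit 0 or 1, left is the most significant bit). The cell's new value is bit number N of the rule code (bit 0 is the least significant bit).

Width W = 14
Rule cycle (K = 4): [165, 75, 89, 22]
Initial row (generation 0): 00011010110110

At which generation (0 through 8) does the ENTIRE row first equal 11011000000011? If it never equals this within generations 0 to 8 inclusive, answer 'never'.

Gen 0: 00011010110110
Gen 1 (rule 165): 11000111001000
Gen 2 (rule 75): 11011101010011
Gen 3 (rule 89): 11010100001011
Gen 4 (rule 22): 00010110011000
Gen 5 (rule 165): 11011000000011
Gen 6 (rule 75): 11011011111111
Gen 7 (rule 89): 11011010000001
Gen 8 (rule 22): 00000011000011

Answer: 5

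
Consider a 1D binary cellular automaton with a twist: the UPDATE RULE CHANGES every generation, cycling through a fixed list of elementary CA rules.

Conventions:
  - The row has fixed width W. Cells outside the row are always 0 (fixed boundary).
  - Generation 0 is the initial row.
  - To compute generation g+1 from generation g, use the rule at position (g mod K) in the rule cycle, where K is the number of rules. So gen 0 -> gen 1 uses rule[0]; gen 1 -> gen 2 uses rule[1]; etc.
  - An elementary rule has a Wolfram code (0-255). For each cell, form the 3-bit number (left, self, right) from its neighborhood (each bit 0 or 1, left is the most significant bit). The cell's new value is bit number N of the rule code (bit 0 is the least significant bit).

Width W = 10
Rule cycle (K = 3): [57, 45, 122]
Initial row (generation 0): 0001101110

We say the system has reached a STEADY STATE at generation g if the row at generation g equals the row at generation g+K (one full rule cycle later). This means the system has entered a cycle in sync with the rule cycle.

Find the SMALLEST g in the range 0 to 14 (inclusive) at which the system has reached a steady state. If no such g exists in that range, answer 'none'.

Answer: none

Derivation:
Gen 0: 0001101110
Gen 1 (rule 57): 1101011001
Gen 2 (rule 45): 1011110001
Gen 3 (rule 122): 0110011010
Gen 4 (rule 57): 0101010101
Gen 5 (rule 45): 0111111111
Gen 6 (rule 122): 1100000001
Gen 7 (rule 57): 1011111100
Gen 8 (rule 45): 1110000001
Gen 9 (rule 122): 1011000010
Gen 10 (rule 57): 0110111001
Gen 11 (rule 45): 0101100001
Gen 12 (rule 122): 1011110010
Gen 13 (rule 57): 0110001001
Gen 14 (rule 45): 0100101001
Gen 15 (rule 122): 1011010110
Gen 16 (rule 57): 0110101101
Gen 17 (rule 45): 0101111011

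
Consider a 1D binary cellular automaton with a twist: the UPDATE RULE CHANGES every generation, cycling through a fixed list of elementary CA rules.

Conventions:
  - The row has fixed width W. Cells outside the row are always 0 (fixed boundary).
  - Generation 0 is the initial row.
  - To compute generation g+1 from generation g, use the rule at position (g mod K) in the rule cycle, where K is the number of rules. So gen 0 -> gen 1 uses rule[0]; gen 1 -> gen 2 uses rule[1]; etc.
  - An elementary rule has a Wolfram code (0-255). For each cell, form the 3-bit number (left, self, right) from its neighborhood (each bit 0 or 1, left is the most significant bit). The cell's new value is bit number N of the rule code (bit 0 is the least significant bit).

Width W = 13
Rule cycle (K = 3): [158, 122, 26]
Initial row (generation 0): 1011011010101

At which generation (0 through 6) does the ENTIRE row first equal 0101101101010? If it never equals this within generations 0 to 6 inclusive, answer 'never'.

Answer: 2

Derivation:
Gen 0: 1011011010101
Gen 1 (rule 158): 1010010010101
Gen 2 (rule 122): 0101101101010
Gen 3 (rule 26): 1001001000001
Gen 4 (rule 158): 1111111100011
Gen 5 (rule 122): 1000000110111
Gen 6 (rule 26): 0100001100100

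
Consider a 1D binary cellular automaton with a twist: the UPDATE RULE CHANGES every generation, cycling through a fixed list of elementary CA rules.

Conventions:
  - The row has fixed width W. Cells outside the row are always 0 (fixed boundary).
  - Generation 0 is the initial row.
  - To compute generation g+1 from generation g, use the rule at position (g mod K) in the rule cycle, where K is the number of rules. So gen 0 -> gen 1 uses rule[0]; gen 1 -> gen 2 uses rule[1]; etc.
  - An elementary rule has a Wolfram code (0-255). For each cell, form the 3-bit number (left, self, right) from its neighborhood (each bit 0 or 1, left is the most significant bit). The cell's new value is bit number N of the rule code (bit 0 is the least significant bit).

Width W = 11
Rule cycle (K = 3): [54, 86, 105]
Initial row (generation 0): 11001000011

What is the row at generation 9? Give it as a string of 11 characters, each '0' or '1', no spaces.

Answer: 01000101011

Derivation:
Gen 0: 11001000011
Gen 1 (rule 54): 00111100100
Gen 2 (rule 86): 01000111110
Gen 3 (rule 105): 00010100010
Gen 4 (rule 54): 00111110111
Gen 5 (rule 86): 01000010001
Gen 6 (rule 105): 00011000100
Gen 7 (rule 54): 00100101110
Gen 8 (rule 86): 01111100011
Gen 9 (rule 105): 01000101011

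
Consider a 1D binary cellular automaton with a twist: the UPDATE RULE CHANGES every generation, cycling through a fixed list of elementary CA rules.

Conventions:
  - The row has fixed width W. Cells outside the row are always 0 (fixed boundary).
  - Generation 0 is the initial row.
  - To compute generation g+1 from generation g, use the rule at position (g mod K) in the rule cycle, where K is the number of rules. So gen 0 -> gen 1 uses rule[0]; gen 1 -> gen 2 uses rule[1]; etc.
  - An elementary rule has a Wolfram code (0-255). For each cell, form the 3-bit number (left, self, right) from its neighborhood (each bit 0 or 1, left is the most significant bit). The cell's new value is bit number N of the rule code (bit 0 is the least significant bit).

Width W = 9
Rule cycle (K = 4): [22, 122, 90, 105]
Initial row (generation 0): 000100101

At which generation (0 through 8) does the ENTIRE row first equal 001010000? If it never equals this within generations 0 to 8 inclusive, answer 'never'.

Gen 0: 000100101
Gen 1 (rule 22): 001111101
Gen 2 (rule 122): 011000110
Gen 3 (rule 90): 111101111
Gen 4 (rule 105): 100111001
Gen 5 (rule 22): 111000111
Gen 6 (rule 122): 101101101
Gen 7 (rule 90): 001101100
Gen 8 (rule 105): 101111101

Answer: never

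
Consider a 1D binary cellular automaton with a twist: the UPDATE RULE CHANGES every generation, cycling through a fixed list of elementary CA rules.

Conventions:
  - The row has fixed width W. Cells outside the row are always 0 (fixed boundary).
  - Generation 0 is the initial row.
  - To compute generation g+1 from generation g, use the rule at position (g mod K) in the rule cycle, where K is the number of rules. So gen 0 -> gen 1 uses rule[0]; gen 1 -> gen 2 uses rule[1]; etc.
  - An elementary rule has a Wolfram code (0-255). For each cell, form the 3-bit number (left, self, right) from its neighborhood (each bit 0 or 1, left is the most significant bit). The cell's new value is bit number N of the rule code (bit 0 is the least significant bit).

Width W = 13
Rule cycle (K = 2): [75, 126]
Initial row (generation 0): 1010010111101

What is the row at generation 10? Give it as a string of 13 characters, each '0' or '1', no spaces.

Gen 0: 1010010111101
Gen 1 (rule 75): 0000100100100
Gen 2 (rule 126): 0001111111110
Gen 3 (rule 75): 1111000000010
Gen 4 (rule 126): 1001100000111
Gen 5 (rule 75): 0011101111101
Gen 6 (rule 126): 0110111000111
Gen 7 (rule 75): 1110101011101
Gen 8 (rule 126): 1011111110111
Gen 9 (rule 75): 0010000010101
Gen 10 (rule 126): 0111000111111

Answer: 0111000111111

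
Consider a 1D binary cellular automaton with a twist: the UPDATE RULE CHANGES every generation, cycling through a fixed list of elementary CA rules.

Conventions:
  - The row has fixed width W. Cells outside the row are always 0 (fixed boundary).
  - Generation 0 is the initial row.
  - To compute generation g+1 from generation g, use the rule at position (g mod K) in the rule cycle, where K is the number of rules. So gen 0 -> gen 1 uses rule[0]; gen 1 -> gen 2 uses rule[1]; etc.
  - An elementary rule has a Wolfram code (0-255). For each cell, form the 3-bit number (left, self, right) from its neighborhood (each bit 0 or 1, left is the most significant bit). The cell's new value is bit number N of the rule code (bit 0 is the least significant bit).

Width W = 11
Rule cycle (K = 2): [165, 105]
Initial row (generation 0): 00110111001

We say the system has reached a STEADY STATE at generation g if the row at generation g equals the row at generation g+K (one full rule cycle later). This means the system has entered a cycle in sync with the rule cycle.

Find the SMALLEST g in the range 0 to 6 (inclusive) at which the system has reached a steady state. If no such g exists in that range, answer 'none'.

Gen 0: 00110111001
Gen 1 (rule 165): 10001010001
Gen 2 (rule 105): 00100100100
Gen 3 (rule 165): 10100100101
Gen 4 (rule 105): 01000000010
Gen 5 (rule 165): 01011111010
Gen 6 (rule 105): 00110001100
Gen 7 (rule 165): 10000100001
Gen 8 (rule 105): 00110001100

Answer: 6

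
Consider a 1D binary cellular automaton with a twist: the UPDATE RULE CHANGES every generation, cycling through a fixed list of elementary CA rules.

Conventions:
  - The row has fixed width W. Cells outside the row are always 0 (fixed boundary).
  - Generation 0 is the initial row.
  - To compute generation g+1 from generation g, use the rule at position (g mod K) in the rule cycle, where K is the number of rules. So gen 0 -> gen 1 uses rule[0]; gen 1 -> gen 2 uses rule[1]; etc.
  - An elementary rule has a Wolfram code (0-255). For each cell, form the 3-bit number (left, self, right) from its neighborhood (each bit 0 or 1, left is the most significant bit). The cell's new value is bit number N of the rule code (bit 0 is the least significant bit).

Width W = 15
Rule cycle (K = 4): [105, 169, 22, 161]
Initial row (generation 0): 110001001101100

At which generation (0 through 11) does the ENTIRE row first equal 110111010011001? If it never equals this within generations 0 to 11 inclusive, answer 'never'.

Gen 0: 110001001101100
Gen 1 (rule 105): 110100001111101
Gen 2 (rule 169): 101001101111010
Gen 3 (rule 22): 101110000000011
Gen 4 (rule 161): 010100111111000
Gen 5 (rule 105): 001000100001011
Gen 6 (rule 169): 100010001100110
Gen 7 (rule 22): 110111010011001
Gen 8 (rule 161): 001010100000000
Gen 9 (rule 105): 100101001111111
Gen 10 (rule 169): 000010001111110
Gen 11 (rule 22): 000111010000001

Answer: 7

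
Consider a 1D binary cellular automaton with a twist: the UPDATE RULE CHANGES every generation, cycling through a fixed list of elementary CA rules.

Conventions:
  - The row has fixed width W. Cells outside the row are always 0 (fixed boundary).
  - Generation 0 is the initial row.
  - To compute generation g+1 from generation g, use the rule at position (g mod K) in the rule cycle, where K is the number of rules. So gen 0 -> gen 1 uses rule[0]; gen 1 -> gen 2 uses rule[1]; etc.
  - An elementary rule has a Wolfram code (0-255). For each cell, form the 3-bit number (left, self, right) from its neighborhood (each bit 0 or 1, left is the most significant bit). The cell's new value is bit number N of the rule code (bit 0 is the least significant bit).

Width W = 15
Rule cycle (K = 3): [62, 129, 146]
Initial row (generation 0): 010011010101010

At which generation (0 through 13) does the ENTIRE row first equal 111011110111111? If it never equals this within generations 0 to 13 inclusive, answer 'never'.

Answer: 10

Derivation:
Gen 0: 010011010101010
Gen 1 (rule 62): 111110111111111
Gen 2 (rule 129): 011100011111110
Gen 3 (rule 146): 101010101111101
Gen 4 (rule 62): 111111111000011
Gen 5 (rule 129): 011111110011000
Gen 6 (rule 146): 101111101100100
Gen 7 (rule 62): 111000011011110
Gen 8 (rule 129): 010011000001100
Gen 9 (rule 146): 101100100010010
Gen 10 (rule 62): 111011110111111
Gen 11 (rule 129): 010001100011110
Gen 12 (rule 146): 101010010101101
Gen 13 (rule 62): 111111111111011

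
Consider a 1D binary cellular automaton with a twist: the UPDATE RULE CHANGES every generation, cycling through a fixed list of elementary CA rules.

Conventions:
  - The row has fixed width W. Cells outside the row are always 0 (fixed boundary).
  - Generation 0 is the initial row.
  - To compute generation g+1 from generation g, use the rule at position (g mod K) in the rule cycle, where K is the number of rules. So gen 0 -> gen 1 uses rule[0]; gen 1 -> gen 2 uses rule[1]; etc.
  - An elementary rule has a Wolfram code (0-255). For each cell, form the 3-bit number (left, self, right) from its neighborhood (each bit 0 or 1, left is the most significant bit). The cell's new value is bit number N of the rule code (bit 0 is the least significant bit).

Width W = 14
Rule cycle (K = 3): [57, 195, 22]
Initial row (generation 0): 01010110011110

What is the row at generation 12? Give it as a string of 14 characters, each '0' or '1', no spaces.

Gen 0: 01010110011110
Gen 1 (rule 57): 00101101010001
Gen 2 (rule 195): 11000100000110
Gen 3 (rule 22): 00101110001001
Gen 4 (rule 57): 10011001100100
Gen 5 (rule 195): 00101010101001
Gen 6 (rule 22): 01101010101111
Gen 7 (rule 57): 01010101011000
Gen 8 (rule 195): 10000000001011
Gen 9 (rule 22): 11000000011000
Gen 10 (rule 57): 10111111010111
Gen 11 (rule 195): 00011111000011
Gen 12 (rule 22): 00100000100100

Answer: 00100000100100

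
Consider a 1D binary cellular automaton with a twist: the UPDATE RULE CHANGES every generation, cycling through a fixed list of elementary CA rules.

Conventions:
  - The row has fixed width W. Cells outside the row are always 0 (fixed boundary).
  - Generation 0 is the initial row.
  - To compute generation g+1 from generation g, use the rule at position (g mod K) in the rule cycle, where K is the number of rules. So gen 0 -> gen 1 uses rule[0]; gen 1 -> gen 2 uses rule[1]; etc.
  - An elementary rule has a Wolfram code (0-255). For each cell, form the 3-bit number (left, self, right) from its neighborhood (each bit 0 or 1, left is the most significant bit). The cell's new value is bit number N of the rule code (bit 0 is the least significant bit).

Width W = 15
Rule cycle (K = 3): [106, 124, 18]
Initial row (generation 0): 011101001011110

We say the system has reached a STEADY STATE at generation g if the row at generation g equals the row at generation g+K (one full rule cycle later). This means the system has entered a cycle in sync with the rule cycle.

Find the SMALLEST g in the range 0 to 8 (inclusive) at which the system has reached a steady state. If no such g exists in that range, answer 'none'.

Answer: 3

Derivation:
Gen 0: 011101001011110
Gen 1 (rule 106): 110110010110010
Gen 2 (rule 124): 111111011111011
Gen 3 (rule 18): 000000000000000
Gen 4 (rule 106): 000000000000000
Gen 5 (rule 124): 000000000000000
Gen 6 (rule 18): 000000000000000
Gen 7 (rule 106): 000000000000000
Gen 8 (rule 124): 000000000000000
Gen 9 (rule 18): 000000000000000
Gen 10 (rule 106): 000000000000000
Gen 11 (rule 124): 000000000000000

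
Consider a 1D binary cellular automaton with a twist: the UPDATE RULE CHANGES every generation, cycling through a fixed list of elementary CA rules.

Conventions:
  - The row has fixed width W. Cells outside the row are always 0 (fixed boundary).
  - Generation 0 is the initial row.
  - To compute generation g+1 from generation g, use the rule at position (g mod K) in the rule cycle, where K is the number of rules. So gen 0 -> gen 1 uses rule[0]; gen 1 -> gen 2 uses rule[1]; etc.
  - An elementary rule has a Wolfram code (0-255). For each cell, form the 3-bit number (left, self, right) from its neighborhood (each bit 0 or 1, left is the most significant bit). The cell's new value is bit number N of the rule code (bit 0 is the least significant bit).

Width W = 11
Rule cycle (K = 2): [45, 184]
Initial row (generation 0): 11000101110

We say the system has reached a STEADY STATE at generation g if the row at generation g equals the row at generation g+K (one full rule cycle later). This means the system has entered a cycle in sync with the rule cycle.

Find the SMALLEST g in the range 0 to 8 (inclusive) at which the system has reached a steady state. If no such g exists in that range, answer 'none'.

Answer: none

Derivation:
Gen 0: 11000101110
Gen 1 (rule 45): 10010111000
Gen 2 (rule 184): 01001110100
Gen 3 (rule 45): 01001001101
Gen 4 (rule 184): 00100101010
Gen 5 (rule 45): 10100111110
Gen 6 (rule 184): 01010111101
Gen 7 (rule 45): 01111100011
Gen 8 (rule 184): 01111010010
Gen 9 (rule 45): 01000110010
Gen 10 (rule 184): 00100101001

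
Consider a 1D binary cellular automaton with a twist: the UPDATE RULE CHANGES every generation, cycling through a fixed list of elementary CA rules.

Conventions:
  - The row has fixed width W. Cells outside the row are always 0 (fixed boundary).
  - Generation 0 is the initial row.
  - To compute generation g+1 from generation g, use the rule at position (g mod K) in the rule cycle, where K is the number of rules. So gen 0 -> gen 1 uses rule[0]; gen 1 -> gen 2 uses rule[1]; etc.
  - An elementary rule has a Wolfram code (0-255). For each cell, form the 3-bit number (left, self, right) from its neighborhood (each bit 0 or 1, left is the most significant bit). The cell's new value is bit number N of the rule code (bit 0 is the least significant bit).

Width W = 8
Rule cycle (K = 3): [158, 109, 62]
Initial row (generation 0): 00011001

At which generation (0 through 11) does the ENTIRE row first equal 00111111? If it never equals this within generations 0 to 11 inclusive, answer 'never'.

Gen 0: 00011001
Gen 1 (rule 158): 00110111
Gen 2 (rule 109): 10111101
Gen 3 (rule 62): 11100011
Gen 4 (rule 158): 11010110
Gen 5 (rule 109): 11111110
Gen 6 (rule 62): 10000001
Gen 7 (rule 158): 11000011
Gen 8 (rule 109): 11011011
Gen 9 (rule 62): 10110110
Gen 10 (rule 158): 10100101
Gen 11 (rule 109): 11100111

Answer: never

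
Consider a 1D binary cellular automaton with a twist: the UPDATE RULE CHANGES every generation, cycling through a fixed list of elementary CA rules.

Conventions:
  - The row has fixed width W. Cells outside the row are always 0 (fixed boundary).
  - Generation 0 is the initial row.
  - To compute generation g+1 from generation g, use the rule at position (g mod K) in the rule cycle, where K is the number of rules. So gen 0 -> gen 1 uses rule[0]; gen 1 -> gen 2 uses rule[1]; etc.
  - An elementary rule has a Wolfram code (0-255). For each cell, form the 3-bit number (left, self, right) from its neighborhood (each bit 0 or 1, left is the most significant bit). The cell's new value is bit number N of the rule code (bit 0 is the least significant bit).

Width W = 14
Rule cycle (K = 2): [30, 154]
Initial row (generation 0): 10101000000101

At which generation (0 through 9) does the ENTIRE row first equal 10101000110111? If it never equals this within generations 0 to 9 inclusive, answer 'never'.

Gen 0: 10101000000101
Gen 1 (rule 30): 10101100001101
Gen 2 (rule 154): 00001010011000
Gen 3 (rule 30): 00011011110100
Gen 4 (rule 154): 00110011100010
Gen 5 (rule 30): 01101110010111
Gen 6 (rule 154): 11001101100110
Gen 7 (rule 30): 10111001011101
Gen 8 (rule 154): 00110110011000
Gen 9 (rule 30): 01100101110100

Answer: never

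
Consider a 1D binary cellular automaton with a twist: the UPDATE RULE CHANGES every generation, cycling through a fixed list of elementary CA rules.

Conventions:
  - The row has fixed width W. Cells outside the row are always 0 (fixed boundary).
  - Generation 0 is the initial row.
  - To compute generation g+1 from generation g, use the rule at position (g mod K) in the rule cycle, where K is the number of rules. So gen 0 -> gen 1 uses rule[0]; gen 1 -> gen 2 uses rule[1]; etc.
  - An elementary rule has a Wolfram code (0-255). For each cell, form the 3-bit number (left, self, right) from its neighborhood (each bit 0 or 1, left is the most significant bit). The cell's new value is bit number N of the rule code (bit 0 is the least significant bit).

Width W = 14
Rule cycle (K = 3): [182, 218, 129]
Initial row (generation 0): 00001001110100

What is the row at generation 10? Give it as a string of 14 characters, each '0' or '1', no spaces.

Gen 0: 00001001110100
Gen 1 (rule 182): 00011110101110
Gen 2 (rule 218): 00111110001111
Gen 3 (rule 129): 10011100100110
Gen 4 (rule 182): 11101011111001
Gen 5 (rule 218): 11100011111110
Gen 6 (rule 129): 01001001111100
Gen 7 (rule 182): 11111110111010
Gen 8 (rule 218): 11111110111001
Gen 9 (rule 129): 01111100010000
Gen 10 (rule 182): 10111010111000

Answer: 10111010111000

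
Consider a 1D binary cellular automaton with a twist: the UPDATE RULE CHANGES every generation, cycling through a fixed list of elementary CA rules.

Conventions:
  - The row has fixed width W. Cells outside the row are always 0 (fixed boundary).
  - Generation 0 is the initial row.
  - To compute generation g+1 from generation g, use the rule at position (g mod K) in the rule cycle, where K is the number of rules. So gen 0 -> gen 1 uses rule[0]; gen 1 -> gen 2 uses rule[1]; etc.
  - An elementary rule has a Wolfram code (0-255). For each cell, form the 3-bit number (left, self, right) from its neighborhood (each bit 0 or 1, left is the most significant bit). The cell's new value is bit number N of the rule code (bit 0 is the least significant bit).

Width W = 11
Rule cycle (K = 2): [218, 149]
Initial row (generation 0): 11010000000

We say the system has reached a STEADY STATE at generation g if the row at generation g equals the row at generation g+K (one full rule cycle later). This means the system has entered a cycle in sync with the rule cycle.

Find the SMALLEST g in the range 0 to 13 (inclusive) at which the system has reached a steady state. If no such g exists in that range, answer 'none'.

Gen 0: 11010000000
Gen 1 (rule 218): 11001000000
Gen 2 (rule 149): 00101111111
Gen 3 (rule 218): 01001111111
Gen 4 (rule 149): 01100111110
Gen 5 (rule 218): 11111111111
Gen 6 (rule 149): 01111111110
Gen 7 (rule 218): 11111111111
Gen 8 (rule 149): 01111111110
Gen 9 (rule 218): 11111111111
Gen 10 (rule 149): 01111111110
Gen 11 (rule 218): 11111111111
Gen 12 (rule 149): 01111111110
Gen 13 (rule 218): 11111111111
Gen 14 (rule 149): 01111111110
Gen 15 (rule 218): 11111111111

Answer: 5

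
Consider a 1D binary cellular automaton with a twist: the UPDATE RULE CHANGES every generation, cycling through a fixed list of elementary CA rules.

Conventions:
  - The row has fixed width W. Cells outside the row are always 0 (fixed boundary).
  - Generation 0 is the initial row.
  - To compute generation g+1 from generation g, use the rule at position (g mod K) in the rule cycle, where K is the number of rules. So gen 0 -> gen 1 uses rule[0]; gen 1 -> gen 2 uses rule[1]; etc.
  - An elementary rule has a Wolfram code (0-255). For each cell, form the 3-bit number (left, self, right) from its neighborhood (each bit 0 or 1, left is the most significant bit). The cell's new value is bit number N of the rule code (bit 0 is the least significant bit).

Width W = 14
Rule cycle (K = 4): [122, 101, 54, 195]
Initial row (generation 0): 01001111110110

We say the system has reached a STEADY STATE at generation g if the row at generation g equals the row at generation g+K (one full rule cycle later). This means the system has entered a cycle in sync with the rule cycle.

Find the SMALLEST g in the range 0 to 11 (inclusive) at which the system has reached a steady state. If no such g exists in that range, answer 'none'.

Gen 0: 01001111110110
Gen 1 (rule 122): 10111000011111
Gen 2 (rule 101): 11001011000001
Gen 3 (rule 54): 00111100100011
Gen 4 (rule 195): 11011101001101
Gen 5 (rule 122): 11110110111110
Gen 6 (rule 101): 00011011000010
Gen 7 (rule 54): 00100100100111
Gen 8 (rule 195): 11001001001011
Gen 9 (rule 122): 11110110110111
Gen 10 (rule 101): 00011011011001
Gen 11 (rule 54): 00100100100111
Gen 12 (rule 195): 11001001001011
Gen 13 (rule 122): 11110110110111
Gen 14 (rule 101): 00011011011001
Gen 15 (rule 54): 00100100100111

Answer: 7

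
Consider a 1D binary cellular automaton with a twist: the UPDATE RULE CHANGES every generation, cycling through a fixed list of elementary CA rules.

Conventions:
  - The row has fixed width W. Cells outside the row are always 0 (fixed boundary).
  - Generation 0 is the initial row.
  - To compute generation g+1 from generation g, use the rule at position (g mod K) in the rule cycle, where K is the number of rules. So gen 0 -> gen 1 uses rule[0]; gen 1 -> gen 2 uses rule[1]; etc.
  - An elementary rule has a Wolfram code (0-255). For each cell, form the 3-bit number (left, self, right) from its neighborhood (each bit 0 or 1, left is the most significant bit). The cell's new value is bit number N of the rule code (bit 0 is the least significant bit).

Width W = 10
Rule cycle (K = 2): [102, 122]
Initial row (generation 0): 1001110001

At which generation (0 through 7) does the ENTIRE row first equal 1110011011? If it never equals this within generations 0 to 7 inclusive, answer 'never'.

Gen 0: 1001110001
Gen 1 (rule 102): 1010010011
Gen 2 (rule 122): 0101101111
Gen 3 (rule 102): 1110110001
Gen 4 (rule 122): 1011111010
Gen 5 (rule 102): 1100001110
Gen 6 (rule 122): 1110011011
Gen 7 (rule 102): 0010101101

Answer: 6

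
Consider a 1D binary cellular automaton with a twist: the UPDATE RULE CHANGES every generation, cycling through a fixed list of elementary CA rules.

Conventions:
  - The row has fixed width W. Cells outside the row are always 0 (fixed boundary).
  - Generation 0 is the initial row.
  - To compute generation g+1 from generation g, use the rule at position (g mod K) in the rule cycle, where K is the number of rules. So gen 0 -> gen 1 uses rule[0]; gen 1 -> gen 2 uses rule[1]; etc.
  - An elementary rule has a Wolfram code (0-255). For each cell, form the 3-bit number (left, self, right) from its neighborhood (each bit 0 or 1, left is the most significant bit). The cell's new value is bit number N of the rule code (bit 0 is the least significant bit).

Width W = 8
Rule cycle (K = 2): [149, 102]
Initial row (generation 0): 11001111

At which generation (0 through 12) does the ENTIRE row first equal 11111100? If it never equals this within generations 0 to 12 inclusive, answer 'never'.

Gen 0: 11001111
Gen 1 (rule 149): 00100110
Gen 2 (rule 102): 01101010
Gen 3 (rule 149): 00001011
Gen 4 (rule 102): 00011101
Gen 5 (rule 149): 11001001
Gen 6 (rule 102): 01011011
Gen 7 (rule 149): 01000000
Gen 8 (rule 102): 11000000
Gen 9 (rule 149): 00111111
Gen 10 (rule 102): 01000001
Gen 11 (rule 149): 01111101
Gen 12 (rule 102): 10000111

Answer: never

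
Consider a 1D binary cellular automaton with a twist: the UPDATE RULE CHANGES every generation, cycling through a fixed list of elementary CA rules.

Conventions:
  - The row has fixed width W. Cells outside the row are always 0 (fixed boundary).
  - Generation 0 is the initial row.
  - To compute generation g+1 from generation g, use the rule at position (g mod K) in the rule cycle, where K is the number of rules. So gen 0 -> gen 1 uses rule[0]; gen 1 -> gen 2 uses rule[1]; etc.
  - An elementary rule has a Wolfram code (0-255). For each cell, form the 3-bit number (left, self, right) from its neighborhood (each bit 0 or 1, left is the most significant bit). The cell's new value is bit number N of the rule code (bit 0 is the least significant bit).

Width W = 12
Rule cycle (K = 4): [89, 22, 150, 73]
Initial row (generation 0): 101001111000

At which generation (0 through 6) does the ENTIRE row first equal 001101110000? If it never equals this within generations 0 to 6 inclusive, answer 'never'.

Answer: 2

Derivation:
Gen 0: 101001111000
Gen 1 (rule 89): 000101001111
Gen 2 (rule 22): 001101110000
Gen 3 (rule 150): 010000101000
Gen 4 (rule 73): 000110000011
Gen 5 (rule 89): 110111111011
Gen 6 (rule 22): 000000000000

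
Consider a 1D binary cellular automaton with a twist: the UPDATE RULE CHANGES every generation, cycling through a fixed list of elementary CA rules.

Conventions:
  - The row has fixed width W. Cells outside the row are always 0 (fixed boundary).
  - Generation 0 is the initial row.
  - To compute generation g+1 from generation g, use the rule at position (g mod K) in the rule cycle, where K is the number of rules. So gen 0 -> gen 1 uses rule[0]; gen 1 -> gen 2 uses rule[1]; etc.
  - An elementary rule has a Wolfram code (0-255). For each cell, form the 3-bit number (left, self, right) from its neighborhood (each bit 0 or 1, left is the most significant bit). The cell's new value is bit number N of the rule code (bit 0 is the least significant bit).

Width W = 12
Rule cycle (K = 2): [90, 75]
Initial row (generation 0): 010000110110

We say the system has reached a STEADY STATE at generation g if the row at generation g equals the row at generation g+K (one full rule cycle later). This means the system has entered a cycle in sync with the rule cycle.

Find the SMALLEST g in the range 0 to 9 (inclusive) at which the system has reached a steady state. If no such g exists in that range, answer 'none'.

Answer: none

Derivation:
Gen 0: 010000110110
Gen 1 (rule 90): 101001110111
Gen 2 (rule 75): 000011010101
Gen 3 (rule 90): 000111000000
Gen 4 (rule 75): 111101011111
Gen 5 (rule 90): 100100010001
Gen 6 (rule 75): 001001100110
Gen 7 (rule 90): 010111111111
Gen 8 (rule 75): 100100000001
Gen 9 (rule 90): 011010000010
Gen 10 (rule 75): 111000111100
Gen 11 (rule 90): 101101100110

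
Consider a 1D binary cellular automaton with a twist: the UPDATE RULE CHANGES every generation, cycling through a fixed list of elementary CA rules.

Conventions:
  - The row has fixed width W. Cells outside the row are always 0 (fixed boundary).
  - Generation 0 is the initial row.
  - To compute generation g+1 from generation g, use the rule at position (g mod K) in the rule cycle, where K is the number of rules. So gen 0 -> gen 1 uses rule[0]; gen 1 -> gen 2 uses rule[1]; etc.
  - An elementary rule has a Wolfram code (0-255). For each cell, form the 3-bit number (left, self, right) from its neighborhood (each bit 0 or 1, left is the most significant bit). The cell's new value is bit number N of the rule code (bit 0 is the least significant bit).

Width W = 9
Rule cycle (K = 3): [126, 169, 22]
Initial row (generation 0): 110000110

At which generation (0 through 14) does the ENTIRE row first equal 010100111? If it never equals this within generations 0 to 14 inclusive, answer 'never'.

Gen 0: 110000110
Gen 1 (rule 126): 111001111
Gen 2 (rule 169): 110001110
Gen 3 (rule 22): 001010001
Gen 4 (rule 126): 011111011
Gen 5 (rule 169): 011110110
Gen 6 (rule 22): 100000001
Gen 7 (rule 126): 110000011
Gen 8 (rule 169): 100111010
Gen 9 (rule 22): 111000011
Gen 10 (rule 126): 101100111
Gen 11 (rule 169): 011000110
Gen 12 (rule 22): 100101001
Gen 13 (rule 126): 111111111
Gen 14 (rule 169): 111111110

Answer: never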